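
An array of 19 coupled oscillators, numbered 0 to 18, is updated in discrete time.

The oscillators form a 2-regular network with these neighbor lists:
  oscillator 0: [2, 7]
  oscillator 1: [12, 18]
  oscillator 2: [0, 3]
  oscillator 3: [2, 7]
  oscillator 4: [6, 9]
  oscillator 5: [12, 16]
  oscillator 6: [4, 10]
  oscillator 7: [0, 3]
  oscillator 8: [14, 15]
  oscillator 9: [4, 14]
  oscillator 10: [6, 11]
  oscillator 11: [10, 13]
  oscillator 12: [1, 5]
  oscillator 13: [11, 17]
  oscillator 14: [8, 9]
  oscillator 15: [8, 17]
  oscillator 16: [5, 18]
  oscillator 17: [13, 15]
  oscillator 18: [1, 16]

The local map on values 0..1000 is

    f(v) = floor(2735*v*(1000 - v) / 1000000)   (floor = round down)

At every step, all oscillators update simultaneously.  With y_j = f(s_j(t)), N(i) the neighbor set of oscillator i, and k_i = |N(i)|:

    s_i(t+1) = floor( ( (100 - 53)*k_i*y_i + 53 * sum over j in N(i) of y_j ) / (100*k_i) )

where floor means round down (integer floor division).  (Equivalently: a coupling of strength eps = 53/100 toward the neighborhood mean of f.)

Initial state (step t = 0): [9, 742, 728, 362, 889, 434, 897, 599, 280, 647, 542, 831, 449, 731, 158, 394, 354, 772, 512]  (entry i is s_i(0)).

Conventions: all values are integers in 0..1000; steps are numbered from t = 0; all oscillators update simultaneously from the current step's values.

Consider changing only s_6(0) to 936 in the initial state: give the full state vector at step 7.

Simulating step by step:
t=0: [9, 742, 728, 362, 889, 434, 936, 599, 280, 647, 542, 831, 449, 731, 158, 394, 354, 772, 512]
t=1: [328, 605, 427, 613, 334, 660, 327, 481, 528, 460, 463, 502, 634, 481, 481, 580, 652, 541, 625]
t=2: [640, 644, 645, 662, 624, 620, 623, 651, 677, 660, 659, 681, 633, 681, 680, 673, 623, 676, 638]
t=3: [626, 630, 623, 617, 633, 641, 634, 620, 598, 615, 616, 599, 635, 595, 600, 599, 639, 598, 632]
t=4: [641, 635, 642, 644, 637, 630, 637, 643, 656, 646, 645, 654, 633, 657, 653, 656, 631, 657, 634]
t=5: [628, 633, 628, 627, 630, 636, 630, 627, 617, 625, 625, 619, 635, 616, 620, 616, 635, 616, 634]
t=6: [638, 634, 638, 638, 638, 633, 638, 638, 645, 640, 641, 644, 633, 645, 643, 646, 633, 646, 634]
t=7: [631, 634, 631, 631, 630, 635, 630, 631, 626, 629, 629, 627, 634, 626, 627, 625, 634, 625, 634]

Answer: [631, 634, 631, 631, 630, 635, 630, 631, 626, 629, 629, 627, 634, 626, 627, 625, 634, 625, 634]
Key observation: This trace re-runs the system from the modified initial state.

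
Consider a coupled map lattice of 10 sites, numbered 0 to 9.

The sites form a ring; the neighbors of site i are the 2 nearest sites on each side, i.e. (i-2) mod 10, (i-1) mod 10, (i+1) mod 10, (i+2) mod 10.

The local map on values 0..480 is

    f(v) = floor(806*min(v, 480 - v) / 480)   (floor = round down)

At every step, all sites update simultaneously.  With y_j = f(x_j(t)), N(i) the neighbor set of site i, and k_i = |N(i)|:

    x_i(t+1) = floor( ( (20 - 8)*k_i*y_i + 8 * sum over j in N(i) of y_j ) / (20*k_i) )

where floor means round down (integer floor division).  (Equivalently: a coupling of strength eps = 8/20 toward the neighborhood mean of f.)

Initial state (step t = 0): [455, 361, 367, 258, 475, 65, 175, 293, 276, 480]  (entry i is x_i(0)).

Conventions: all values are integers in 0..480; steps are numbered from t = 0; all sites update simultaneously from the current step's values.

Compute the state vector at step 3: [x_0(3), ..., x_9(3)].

Simulating step by step:
t=0: [455, 361, 367, 258, 475, 65, 175, 293, 276, 480]
t=1: [97, 179, 175, 273, 101, 164, 253, 262, 270, 89]
t=2: [206, 275, 273, 311, 231, 291, 344, 335, 317, 207]
t=3: [338, 338, 344, 309, 349, 304, 258, 262, 280, 328]

Answer: [338, 338, 344, 309, 349, 304, 258, 262, 280, 328]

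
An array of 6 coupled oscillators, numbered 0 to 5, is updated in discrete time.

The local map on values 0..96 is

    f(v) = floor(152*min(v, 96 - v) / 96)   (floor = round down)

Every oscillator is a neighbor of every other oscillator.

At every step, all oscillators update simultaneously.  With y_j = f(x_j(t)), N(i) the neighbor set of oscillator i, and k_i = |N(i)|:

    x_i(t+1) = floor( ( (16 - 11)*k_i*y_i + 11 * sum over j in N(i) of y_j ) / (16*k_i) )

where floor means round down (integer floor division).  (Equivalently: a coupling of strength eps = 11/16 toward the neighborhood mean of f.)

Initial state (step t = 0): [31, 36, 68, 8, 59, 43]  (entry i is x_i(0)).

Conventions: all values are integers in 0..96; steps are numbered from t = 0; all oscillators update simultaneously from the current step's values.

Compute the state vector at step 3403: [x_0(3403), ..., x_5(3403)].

Answer: [38, 38, 38, 38, 38, 38]
Key observation: The state at step 4, [60, 60, 60, 60, 60, 60], reappears at step 12: the system is in a cycle of period 8 from step 4 on.  Therefore the state at step 3403 equals the state at step 4 + ((3403 - 4) mod 8) = 11, which is [38, 38, 38, 38, 38, 38].

Derivation:
t=0: [31, 36, 68, 8, 59, 43]
t=1: [48, 49, 47, 41, 49, 51]
t=2: [72, 72, 72, 70, 72, 71]
t=3: [38, 38, 38, 39, 38, 38]
t=4: [60, 60, 60, 60, 60, 60]
t=5: [57, 57, 57, 57, 57, 57]
t=6: [61, 61, 61, 61, 61, 61]
t=7: [55, 55, 55, 55, 55, 55]
t=8: [64, 64, 64, 64, 64, 64]
t=9: [50, 50, 50, 50, 50, 50]
t=10: [72, 72, 72, 72, 72, 72]
t=11: [38, 38, 38, 38, 38, 38]
t=12: [60, 60, 60, 60, 60, 60]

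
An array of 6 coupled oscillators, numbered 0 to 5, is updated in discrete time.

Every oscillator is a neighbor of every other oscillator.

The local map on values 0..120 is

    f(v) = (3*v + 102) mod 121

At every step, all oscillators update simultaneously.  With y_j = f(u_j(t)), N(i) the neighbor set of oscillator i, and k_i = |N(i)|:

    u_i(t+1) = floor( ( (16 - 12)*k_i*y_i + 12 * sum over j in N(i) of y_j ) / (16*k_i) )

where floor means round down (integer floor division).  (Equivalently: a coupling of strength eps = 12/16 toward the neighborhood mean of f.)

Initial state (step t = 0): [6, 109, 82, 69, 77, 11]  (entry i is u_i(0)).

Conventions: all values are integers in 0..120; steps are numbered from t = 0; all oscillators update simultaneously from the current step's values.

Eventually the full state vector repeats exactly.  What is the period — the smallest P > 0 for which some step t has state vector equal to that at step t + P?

Answer: 5
Key observation: The state at step 3, [10, 10, 10, 10, 10, 10], reappears at step 8 — and no state repeats earlier — so the cycle the system enters has period 5.

Derivation:
t=0: [6, 109, 82, 69, 77, 11]
t=1: [81, 76, 80, 76, 78, 71]
t=2: [92, 90, 91, 90, 91, 89]
t=3: [10, 10, 10, 10, 10, 10]
t=4: [11, 11, 11, 11, 11, 11]
t=5: [14, 14, 14, 14, 14, 14]
t=6: [23, 23, 23, 23, 23, 23]
t=7: [50, 50, 50, 50, 50, 50]
t=8: [10, 10, 10, 10, 10, 10]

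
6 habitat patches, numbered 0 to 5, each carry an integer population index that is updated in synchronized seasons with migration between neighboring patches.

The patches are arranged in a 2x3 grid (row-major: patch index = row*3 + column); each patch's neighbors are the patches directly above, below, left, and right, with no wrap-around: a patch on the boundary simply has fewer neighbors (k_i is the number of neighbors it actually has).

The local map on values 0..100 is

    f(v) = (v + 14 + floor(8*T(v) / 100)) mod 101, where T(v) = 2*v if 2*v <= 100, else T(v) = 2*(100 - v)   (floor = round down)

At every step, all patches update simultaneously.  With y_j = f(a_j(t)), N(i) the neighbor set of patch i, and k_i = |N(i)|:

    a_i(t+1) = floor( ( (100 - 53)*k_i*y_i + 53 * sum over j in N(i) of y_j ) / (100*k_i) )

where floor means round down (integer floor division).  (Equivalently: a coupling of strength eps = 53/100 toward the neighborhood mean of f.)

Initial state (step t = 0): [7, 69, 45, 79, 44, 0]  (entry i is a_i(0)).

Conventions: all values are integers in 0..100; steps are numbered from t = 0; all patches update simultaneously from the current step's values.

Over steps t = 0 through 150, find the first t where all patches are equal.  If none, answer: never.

Simulating step by step:
t=0: [7, 69, 45, 79, 44, 0]  (not all equal)
t=1: [58, 67, 57, 68, 65, 41]  (not all equal)
t=2: [82, 82, 75, 83, 80, 71]  (not all equal)
t=3: [98, 96, 93, 98, 96, 92]  (not all equal)
t=4: [10, 9, 7, 10, 8, 7]  (not all equal)
t=5: [24, 23, 22, 24, 23, 22]  (not all equal)
t=6: [40, 40, 39, 40, 40, 39]  (not all equal)
t=7: [60, 59, 59, 60, 59, 59]  (not all equal)
t=8: [79, 79, 79, 79, 79, 79]  (all equal)

Answer: 8
Key observation: Synchronization is absorbing here: once all patches are equal they stay equal, and step 8 is the first all-equal step.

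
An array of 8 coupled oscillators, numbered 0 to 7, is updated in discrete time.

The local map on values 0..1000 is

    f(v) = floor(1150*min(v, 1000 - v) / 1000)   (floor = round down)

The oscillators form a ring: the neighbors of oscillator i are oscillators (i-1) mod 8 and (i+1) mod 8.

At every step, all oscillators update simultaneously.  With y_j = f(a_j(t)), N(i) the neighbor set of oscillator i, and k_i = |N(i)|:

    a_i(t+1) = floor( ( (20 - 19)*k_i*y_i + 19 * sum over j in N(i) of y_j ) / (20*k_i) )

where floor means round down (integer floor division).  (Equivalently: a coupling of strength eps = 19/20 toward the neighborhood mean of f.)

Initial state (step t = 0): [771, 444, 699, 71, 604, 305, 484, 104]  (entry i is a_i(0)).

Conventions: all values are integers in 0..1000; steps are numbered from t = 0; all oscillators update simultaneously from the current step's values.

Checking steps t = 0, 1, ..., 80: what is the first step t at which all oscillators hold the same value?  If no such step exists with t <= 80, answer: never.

Simulating step by step:
t=0: [771, 444, 699, 71, 604, 305, 484, 104]  (not all equal)
t=1: [311, 314, 298, 384, 227, 497, 250, 394]  (not all equal)
t=2: [404, 350, 398, 308, 493, 288, 500, 328]  (not all equal)
t=3: [393, 457, 381, 503, 353, 558, 365, 512]  (not all equal)
t=4: [538, 448, 542, 428, 532, 416, 528, 441]  (not all equal)
t=5: [512, 527, 504, 530, 487, 536, 494, 535]  (not all equal)
t=6: [539, 564, 542, 563, 537, 562, 535, 562]  (not all equal)
t=7: [503, 526, 502, 527, 503, 531, 504, 530]  (not all equal)
t=8: [543, 570, 545, 570, 542, 568, 541, 568]  (not all equal)
t=9: [496, 522, 495, 522, 496, 524, 497, 524]  (not all equal)
t=10: [549, 568, 550, 568, 549, 569, 548, 569]  (not all equal)
t=11: [496, 516, 497, 516, 496, 517, 496, 517]  (not all equal)
t=12: [556, 569, 556, 569, 556, 569, 555, 569]  (not all equal)
t=13: [495, 509, 495, 509, 495, 509, 495, 509]  (not all equal)
t=14: [564, 568, 564, 568, 564, 568, 564, 568]  (not all equal)
t=15: [496, 500, 496, 500, 496, 500, 496, 500]  (not all equal)
t=16: [574, 570, 574, 570, 574, 570, 574, 570]  (not all equal)
t=17: [493, 489, 493, 489, 493, 489, 493, 489]  (not all equal)
t=18: [562, 565, 562, 565, 562, 565, 562, 565]  (not all equal)
t=19: [500, 502, 500, 502, 500, 502, 500, 502]  (not all equal)
t=20: [572, 574, 572, 574, 572, 574, 572, 574]  (not all equal)
t=21: [489, 491, 489, 491, 489, 491, 489, 491]  (not all equal)
t=22: [563, 562, 563, 562, 563, 562, 563, 562]  (not all equal)
t=23: [502, 502, 502, 502, 502, 502, 502, 502]  (all equal)

Answer: 23
Key observation: Synchronization is absorbing here: once all oscillators are equal they stay equal, and step 23 is the first all-equal step.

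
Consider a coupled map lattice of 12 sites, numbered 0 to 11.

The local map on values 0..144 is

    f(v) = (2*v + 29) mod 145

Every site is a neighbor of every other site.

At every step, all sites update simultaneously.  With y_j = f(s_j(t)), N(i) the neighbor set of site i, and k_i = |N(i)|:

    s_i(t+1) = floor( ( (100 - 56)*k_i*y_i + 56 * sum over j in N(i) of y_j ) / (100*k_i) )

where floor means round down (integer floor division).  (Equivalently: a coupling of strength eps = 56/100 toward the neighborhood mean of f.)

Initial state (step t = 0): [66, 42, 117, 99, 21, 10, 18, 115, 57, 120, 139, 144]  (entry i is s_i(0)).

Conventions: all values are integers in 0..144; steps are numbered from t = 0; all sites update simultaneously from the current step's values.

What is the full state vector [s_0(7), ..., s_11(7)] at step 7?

Answer: [77, 108, 109, 87, 87, 84, 86, 108, 111, 110, 77, 82]

Derivation:
t=0: [66, 42, 117, 99, 21, 10, 18, 115, 57, 120, 139, 144]
t=1: [54, 91, 93, 79, 75, 66, 73, 92, 103, 96, 54, 58]
t=2: [92, 64, 66, 55, 52, 45, 50, 65, 74, 68, 92, 38]
t=3: [69, 48, 49, 97, 95, 89, 93, 48, 55, 51, 69, 84]
t=4: [60, 100, 101, 82, 81, 76, 79, 100, 106, 103, 60, 72]
t=5: [34, 65, 66, 51, 50, 46, 49, 65, 70, 68, 34, 43]
t=6: [83, 51, 52, 97, 96, 93, 95, 51, 55, 53, 83, 90]
t=7: [77, 108, 109, 87, 87, 84, 86, 108, 111, 110, 77, 82]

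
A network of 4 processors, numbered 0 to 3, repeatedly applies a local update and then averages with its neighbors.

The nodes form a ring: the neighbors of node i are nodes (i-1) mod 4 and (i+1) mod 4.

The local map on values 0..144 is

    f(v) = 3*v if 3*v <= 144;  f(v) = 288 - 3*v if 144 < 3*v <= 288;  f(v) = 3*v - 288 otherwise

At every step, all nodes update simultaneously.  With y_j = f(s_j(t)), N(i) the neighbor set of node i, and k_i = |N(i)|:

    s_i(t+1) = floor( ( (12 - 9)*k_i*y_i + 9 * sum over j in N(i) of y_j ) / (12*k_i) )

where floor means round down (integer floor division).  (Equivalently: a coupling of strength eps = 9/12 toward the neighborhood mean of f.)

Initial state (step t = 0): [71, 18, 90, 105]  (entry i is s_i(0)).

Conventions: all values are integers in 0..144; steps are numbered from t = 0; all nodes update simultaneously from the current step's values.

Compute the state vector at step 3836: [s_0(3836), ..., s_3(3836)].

Answer: [135, 135, 135, 135]
Key observation: The state at step 20, [135, 135, 135, 135], reappears at step 28: the system is in a cycle of period 8 from step 20 on.  Therefore the state at step 3836 equals the state at step 20 + ((3836 - 20) mod 8) = 20, which is [135, 135, 135, 135].

Derivation:
t=0: [71, 18, 90, 105]
t=1: [49, 48, 34, 41]
t=2: [135, 127, 125, 121]
t=3: [92, 99, 84, 95]
t=4: [7, 20, 13, 18]
t=5: [48, 37, 52, 36]
t=6: [118, 131, 115, 130]
t=7: [94, 72, 91, 71]
t=8: [56, 25, 58, 26]
t=9: [87, 106, 85, 107]
t=10: [30, 30, 31, 30]
t=11: [90, 91, 90, 91]
t=12: [15, 17, 15, 17]
t=13: [49, 46, 49, 46]
t=14: [138, 140, 138, 140]
t=15: [130, 127, 130, 127]
t=16: [95, 99, 95, 99]
t=17: [7, 4, 7, 4]
t=18: [14, 18, 14, 18]
t=19: [51, 45, 51, 45]
t=20: [135, 135, 135, 135]
t=21: [117, 117, 117, 117]
t=22: [63, 63, 63, 63]
t=23: [99, 99, 99, 99]
t=24: [9, 9, 9, 9]
t=25: [27, 27, 27, 27]
t=26: [81, 81, 81, 81]
t=27: [45, 45, 45, 45]
t=28: [135, 135, 135, 135]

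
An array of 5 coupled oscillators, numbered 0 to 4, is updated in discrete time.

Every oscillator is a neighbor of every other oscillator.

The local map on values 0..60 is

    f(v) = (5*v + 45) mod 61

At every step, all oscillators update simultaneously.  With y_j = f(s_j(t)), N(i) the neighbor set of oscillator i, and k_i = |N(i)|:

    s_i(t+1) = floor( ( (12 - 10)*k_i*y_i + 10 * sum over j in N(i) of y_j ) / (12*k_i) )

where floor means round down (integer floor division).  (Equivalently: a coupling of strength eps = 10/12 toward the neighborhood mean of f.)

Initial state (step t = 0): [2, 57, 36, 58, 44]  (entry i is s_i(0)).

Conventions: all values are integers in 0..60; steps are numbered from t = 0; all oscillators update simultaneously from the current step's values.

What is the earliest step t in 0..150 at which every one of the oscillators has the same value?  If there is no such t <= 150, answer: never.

Simulating step by step:
t=0: [2, 57, 36, 58, 44]  (not all equal)
t=1: [33, 35, 34, 34, 35]  (not all equal)
t=2: [33, 32, 33, 33, 32]  (not all equal)
t=3: [24, 25, 24, 24, 25]  (not all equal)
t=4: [45, 44, 45, 45, 44]  (not all equal)
t=5: [23, 24, 23, 23, 24]  (not all equal)
t=6: [40, 39, 40, 40, 39]  (not all equal)
t=7: [24, 22, 24, 24, 22]  (not all equal)
t=8: [38, 39, 38, 38, 39]  (not all equal)
t=9: [54, 53, 54, 54, 53]  (not all equal)
t=10: [7, 8, 7, 7, 8]  (not all equal)
t=11: [21, 20, 21, 21, 20]  (not all equal)
t=12: [25, 26, 25, 25, 26]  (not all equal)
t=13: [50, 49, 50, 50, 49]  (not all equal)
t=14: [48, 49, 48, 48, 49]  (not all equal)
t=15: [43, 42, 43, 43, 42]  (not all equal)
t=16: [13, 14, 13, 13, 14]  (not all equal)
t=17: [51, 50, 51, 51, 50]  (not all equal)
t=18: [53, 54, 53, 53, 54]  (not all equal)
t=19: [7, 6, 7, 7, 6]  (not all equal)
t=20: [16, 17, 16, 16, 17]  (not all equal)
t=21: [5, 4, 5, 5, 4]  (not all equal)
t=22: [6, 7, 6, 6, 7]  (not all equal)
t=23: [16, 15, 16, 16, 15]  (not all equal)
t=24: [26, 24, 26, 26, 24]  (not all equal)
t=25: [48, 49, 48, 48, 49]  (not all equal)

Answer: never
Key observation: The state at step 14 reappears at step 25 — the system is in a cycle of period 11 from step 14 on.  No step 0..25 is synchronized, and the cycle repeats forever, so no step up to 150 (or ever) has all oscillators equal.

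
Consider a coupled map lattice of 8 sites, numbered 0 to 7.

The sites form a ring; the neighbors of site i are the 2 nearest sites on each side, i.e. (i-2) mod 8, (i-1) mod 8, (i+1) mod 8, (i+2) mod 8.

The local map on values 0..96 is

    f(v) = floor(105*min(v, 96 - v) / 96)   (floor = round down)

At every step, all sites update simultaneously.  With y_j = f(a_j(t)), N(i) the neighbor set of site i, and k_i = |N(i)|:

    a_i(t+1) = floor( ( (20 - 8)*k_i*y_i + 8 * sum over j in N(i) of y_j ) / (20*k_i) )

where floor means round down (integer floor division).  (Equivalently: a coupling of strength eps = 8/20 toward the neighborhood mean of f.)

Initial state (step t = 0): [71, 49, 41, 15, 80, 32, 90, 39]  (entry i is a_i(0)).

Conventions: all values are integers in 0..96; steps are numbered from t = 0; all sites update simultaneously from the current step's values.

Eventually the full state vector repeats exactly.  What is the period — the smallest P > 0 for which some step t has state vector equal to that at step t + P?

Simulating step by step:
t=0: [71, 49, 41, 15, 80, 32, 90, 39]
t=1: [30, 43, 37, 24, 20, 29, 15, 37]
t=2: [33, 42, 36, 29, 23, 28, 22, 36]
t=3: [36, 41, 37, 32, 27, 29, 27, 36]
t=4: [38, 41, 38, 35, 30, 31, 31, 37]
t=5: [40, 42, 40, 37, 33, 34, 34, 39]
t=6: [42, 43, 42, 40, 37, 37, 38, 41]
t=7: [44, 45, 44, 43, 40, 40, 41, 43]
t=8: [47, 48, 47, 46, 44, 43, 44, 46]
t=9: [50, 51, 50, 49, 48, 47, 48, 49]
t=10: [50, 49, 50, 50, 51, 51, 51, 50]
t=11: [50, 50, 50, 49, 49, 49, 49, 49]
t=12: [50, 50, 50, 50, 50, 51, 50, 50]
t=13: [50, 50, 50, 49, 49, 49, 49, 49]

Answer: 2
Key observation: The state at step 11, [50, 50, 50, 49, 49, 49, 49, 49], reappears at step 13 — and no state repeats earlier — so the cycle the system enters has period 2.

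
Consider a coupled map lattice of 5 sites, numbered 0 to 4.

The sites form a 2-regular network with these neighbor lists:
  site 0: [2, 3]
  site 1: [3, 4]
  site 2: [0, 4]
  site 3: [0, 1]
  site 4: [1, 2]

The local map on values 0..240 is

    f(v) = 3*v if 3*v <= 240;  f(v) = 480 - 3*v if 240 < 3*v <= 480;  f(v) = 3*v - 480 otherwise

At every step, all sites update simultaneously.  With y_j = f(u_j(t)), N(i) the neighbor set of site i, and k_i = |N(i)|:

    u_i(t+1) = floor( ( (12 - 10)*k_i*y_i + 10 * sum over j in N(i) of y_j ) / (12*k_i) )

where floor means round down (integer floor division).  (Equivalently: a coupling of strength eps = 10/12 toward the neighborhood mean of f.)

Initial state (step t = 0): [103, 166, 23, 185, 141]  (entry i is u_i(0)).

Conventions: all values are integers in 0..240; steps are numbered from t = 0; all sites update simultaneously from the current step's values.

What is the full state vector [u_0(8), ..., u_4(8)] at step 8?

Answer: [134, 181, 200, 211, 163]

Derivation:
t=0: [103, 166, 23, 185, 141]
t=1: [88, 58, 106, 91, 45]
t=2: [189, 171, 173, 197, 162]
t=3: [77, 54, 45, 68, 31]
t=4: [179, 150, 157, 197, 139]
t=5: [59, 77, 51, 54, 26]
t=6: [160, 138, 131, 197, 173]
t=7: [82, 73, 30, 46, 70]
t=8: [134, 181, 200, 211, 163]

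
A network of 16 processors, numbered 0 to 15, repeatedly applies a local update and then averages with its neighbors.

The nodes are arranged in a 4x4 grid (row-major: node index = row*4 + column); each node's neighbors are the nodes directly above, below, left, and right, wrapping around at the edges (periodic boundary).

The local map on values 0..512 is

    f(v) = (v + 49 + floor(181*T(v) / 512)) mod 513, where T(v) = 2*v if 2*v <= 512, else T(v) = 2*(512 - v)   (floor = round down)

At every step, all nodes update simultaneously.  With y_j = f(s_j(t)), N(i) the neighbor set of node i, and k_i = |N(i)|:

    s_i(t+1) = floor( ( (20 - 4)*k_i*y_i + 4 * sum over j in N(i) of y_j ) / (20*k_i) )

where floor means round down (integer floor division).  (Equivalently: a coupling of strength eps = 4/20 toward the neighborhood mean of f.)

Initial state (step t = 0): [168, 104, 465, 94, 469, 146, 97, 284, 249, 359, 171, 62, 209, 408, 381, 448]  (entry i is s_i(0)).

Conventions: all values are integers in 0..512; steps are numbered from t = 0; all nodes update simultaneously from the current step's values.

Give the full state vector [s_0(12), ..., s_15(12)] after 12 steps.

Simulating step by step:
t=0: [168, 104, 465, 94, 469, 146, 97, 284, 249, 359, 171, 62, 209, 408, 381, 448]
t=1: [311, 215, 60, 211, 108, 262, 229, 425, 409, 58, 291, 190, 366, 45, 28, 62]
t=2: [454, 396, 188, 368, 237, 451, 409, 90, 51, 174, 449, 332, 43, 133, 123, 167]
t=3: [54, 46, 309, 50, 382, 65, 45, 210, 180, 300, 79, 441, 136, 257, 256, 311]
t=4: [140, 165, 444, 184, 60, 165, 162, 340, 325, 457, 203, 94, 299, 458, 472, 448]
t=5: [296, 297, 75, 333, 202, 305, 323, 460, 449, 87, 346, 239, 441, 70, 53, 78]
t=6: [468, 465, 224, 450, 367, 479, 465, 118, 76, 218, 474, 402, 65, 177, 163, 202]
t=7: [39, 69, 366, 78, 29, 55, 64, 204, 172, 366, 68, 54, 175, 327, 322, 340]
t=8: [131, 171, 54, 196, 128, 134, 161, 346, 303, 61, 172, 183, 351, 455, 463, 466]
t=9: [267, 308, 166, 354, 291, 275, 322, 476, 438, 179, 317, 358, 41, 51, 53, 66]
t=10: [447, 473, 322, 51, 448, 485, 472, 79, 69, 341, 452, 37, 135, 164, 167, 141]
t=11: [46, 73, 431, 159, 44, 62, 66, 162, 179, 436, 73, 123, 263, 320, 324, 274]
t=12: [156, 178, 77, 304, 147, 147, 162, 303, 327, 79, 185, 273, 464, 462, 463, 471]

Answer: [156, 178, 77, 304, 147, 147, 162, 303, 327, 79, 185, 273, 464, 462, 463, 471]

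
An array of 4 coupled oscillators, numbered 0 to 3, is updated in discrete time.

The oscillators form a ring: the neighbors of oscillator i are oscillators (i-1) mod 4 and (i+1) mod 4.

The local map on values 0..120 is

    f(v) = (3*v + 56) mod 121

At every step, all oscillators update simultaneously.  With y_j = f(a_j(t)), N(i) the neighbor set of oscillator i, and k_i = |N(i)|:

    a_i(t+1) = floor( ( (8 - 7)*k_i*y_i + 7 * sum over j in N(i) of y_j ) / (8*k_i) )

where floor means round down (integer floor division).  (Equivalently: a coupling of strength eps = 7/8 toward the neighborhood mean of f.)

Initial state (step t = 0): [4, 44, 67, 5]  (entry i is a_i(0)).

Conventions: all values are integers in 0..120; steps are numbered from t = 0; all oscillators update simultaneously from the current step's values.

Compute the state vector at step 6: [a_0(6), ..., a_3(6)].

Answer: [35, 102, 34, 102]

Derivation:
t=0: [4, 44, 67, 5]
t=1: [68, 44, 62, 45]
t=2: [62, 16, 59, 16]
t=3: [91, 62, 105, 62]
t=4: [10, 41, 1, 41]
t=5: [61, 70, 58, 70]
t=6: [35, 102, 34, 102]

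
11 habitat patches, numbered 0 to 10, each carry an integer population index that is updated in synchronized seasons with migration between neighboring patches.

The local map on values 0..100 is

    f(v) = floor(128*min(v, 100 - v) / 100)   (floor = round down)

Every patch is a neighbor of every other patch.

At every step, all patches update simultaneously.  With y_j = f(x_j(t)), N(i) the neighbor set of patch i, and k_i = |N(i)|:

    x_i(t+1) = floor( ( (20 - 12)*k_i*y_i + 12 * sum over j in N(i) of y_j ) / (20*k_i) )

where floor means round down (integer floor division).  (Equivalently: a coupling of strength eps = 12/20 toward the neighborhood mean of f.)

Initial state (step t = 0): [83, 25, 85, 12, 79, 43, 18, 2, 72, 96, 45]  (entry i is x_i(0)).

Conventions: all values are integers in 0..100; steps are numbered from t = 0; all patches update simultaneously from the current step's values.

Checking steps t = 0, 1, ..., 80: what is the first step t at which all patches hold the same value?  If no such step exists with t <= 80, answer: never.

Simulating step by step:
t=0: [83, 25, 85, 12, 79, 43, 18, 2, 72, 96, 45]  (not all equal)
t=1: [24, 28, 23, 22, 26, 36, 25, 18, 29, 19, 36]  (not all equal)
t=2: [31, 33, 31, 31, 33, 37, 32, 29, 34, 29, 37]  (not all equal)
t=3: [40, 41, 40, 40, 41, 43, 40, 39, 41, 39, 43]  (not all equal)
t=4: [51, 51, 51, 51, 51, 52, 51, 50, 51, 50, 52]  (not all equal)
t=5: [62, 62, 62, 62, 62, 61, 62, 62, 62, 62, 61]  (not all equal)
t=6: [48, 48, 48, 48, 48, 48, 48, 48, 48, 48, 48]  (all equal)

Answer: 6
Key observation: Synchronization is absorbing here: once all patches are equal they stay equal, and step 6 is the first all-equal step.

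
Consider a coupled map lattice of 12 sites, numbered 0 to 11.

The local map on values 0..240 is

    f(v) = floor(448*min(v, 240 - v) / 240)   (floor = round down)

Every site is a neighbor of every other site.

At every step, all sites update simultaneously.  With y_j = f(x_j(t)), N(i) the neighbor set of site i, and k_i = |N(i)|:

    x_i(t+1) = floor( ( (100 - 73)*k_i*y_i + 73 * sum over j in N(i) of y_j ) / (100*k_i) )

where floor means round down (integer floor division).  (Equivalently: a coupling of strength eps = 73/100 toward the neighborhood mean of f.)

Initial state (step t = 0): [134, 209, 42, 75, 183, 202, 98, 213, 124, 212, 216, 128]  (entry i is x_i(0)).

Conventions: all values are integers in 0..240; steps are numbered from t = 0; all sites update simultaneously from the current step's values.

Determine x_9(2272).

Answer: x_9(2272) = 100
Key observation: The state at step 5, [186, 186, 186, 186, 186, 186, 186, 186, 186, 186, 186, 186], reappears at step 7: the system is in a cycle of period 2 from step 5 on.  Therefore the state at step 2272 equals the state at step 5 + ((2272 - 5) mod 2) = 6, which is [100, 100, 100, 100, 100, 100, 100, 100, 100, 100, 100, 100].

Derivation:
t=0: [134, 209, 42, 75, 183, 202, 98, 213, 124, 212, 216, 128]
t=1: [133, 104, 108, 121, 114, 107, 130, 103, 136, 103, 101, 135]
t=2: [199, 198, 199, 204, 202, 199, 200, 197, 198, 197, 197, 198]
t=3: [76, 76, 76, 74, 74, 76, 75, 76, 76, 76, 76, 76]
t=4: [140, 140, 140, 139, 139, 140, 140, 140, 140, 140, 140, 140]
t=5: [186, 186, 186, 186, 186, 186, 186, 186, 186, 186, 186, 186]
t=6: [100, 100, 100, 100, 100, 100, 100, 100, 100, 100, 100, 100]
t=7: [186, 186, 186, 186, 186, 186, 186, 186, 186, 186, 186, 186]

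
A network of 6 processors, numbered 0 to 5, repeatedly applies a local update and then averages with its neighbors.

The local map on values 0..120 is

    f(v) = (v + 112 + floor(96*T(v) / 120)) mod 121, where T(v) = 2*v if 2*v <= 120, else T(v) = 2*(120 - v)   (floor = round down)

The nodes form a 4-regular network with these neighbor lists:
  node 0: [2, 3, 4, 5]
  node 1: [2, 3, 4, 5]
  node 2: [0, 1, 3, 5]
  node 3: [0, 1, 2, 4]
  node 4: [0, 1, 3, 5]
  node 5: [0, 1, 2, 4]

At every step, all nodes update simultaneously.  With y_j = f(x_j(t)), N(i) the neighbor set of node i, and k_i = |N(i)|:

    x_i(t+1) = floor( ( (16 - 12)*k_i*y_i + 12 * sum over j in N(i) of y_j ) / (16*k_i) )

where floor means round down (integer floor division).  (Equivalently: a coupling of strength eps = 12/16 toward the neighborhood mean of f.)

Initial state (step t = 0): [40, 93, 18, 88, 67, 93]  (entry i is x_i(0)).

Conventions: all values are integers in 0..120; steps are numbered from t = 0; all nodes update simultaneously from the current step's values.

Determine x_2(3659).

Simulating step by step:
t=0: [40, 93, 18, 88, 67, 93]
t=1: [37, 15, 31, 32, 27, 31]
t=2: [73, 59, 66, 65, 64, 64]
t=3: [21, 22, 21, 21, 22, 21]
t=4: [45, 46, 45, 46, 46, 46]
t=5: [109, 109, 109, 109, 109, 109]
t=6: [117, 117, 117, 117, 117, 117]
t=7: [112, 112, 112, 112, 112, 112]
t=8: [115, 115, 115, 115, 115, 115]
t=9: [114, 114, 114, 114, 114, 114]
t=10: [114, 114, 114, 114, 114, 114]

Answer: x_2(3659) = 114
Key observation: The state at step 9, [114, 114, 114, 114, 114, 114], reappears at step 10: the system is in a cycle of period 1 from step 9 on.  Therefore the state at step 3659 equals the state at step 9 + ((3659 - 9) mod 1) = 9, which is [114, 114, 114, 114, 114, 114].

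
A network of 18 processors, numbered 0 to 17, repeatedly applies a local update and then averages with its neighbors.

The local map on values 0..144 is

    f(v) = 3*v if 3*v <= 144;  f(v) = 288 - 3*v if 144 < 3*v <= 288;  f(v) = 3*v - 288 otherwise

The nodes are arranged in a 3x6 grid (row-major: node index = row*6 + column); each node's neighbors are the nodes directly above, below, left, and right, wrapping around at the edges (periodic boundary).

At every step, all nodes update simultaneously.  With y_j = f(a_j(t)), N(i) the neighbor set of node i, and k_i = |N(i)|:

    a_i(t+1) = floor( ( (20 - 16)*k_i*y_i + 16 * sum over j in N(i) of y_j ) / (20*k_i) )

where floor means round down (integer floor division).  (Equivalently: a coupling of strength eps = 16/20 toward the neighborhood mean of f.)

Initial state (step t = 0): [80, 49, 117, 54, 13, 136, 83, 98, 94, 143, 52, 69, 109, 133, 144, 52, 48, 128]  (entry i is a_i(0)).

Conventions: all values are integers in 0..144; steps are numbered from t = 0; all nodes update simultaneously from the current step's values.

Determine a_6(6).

Simulating step by step:
t=0: [80, 49, 117, 54, 13, 136, 83, 98, 94, 143, 52, 69, 109, 133, 144, 52, 48, 128]
t=1: [77, 73, 96, 100, 112, 76, 42, 60, 72, 107, 107, 93, 66, 88, 91, 137, 108, 96]
t=2: [80, 51, 33, 43, 37, 34, 78, 79, 45, 54, 31, 45, 59, 61, 46, 43, 48, 39]
t=3: [90, 87, 127, 118, 115, 102, 79, 96, 109, 122, 121, 100, 87, 108, 121, 133, 118, 121]
t=4: [28, 34, 60, 81, 56, 36, 21, 30, 57, 73, 57, 46, 41, 33, 70, 79, 76, 39]
t=5: [96, 96, 90, 78, 90, 113, 99, 94, 92, 79, 100, 108, 97, 98, 90, 60, 93, 109]
t=6: [12, 6, 20, 49, 28, 28, 10, 6, 21, 47, 25, 29, 11, 6, 32, 48, 37, 27]

Answer: a_6(6) = 10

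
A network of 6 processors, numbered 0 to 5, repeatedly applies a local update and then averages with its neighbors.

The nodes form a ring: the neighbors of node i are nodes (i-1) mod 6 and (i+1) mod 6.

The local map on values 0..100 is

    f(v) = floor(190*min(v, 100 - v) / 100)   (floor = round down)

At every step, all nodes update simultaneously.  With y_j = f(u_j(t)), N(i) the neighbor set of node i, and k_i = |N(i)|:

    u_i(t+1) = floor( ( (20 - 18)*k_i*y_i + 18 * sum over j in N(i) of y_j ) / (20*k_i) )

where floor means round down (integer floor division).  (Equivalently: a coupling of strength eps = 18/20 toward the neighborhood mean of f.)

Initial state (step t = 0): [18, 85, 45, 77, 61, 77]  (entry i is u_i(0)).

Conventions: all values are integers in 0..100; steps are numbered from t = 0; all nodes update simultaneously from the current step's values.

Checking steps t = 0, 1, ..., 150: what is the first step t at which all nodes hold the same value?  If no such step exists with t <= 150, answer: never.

Answer: never
Key observation: The state at step 37 reappears at step 41 — the system is in a cycle of period 4 from step 37 on.  No step 0..41 is synchronized, and the cycle repeats forever, so no step up to 150 (or ever) has all nodes equal.

Derivation:
t=0: [18, 85, 45, 77, 61, 77]  (not all equal)
t=1: [35, 56, 40, 75, 46, 52]  (not all equal)
t=2: [84, 72, 66, 78, 70, 77]  (not all equal)
t=3: [46, 47, 48, 58, 43, 43]  (not all equal)
t=4: [85, 89, 84, 85, 80, 83]  (not all equal)
t=5: [26, 28, 24, 33, 30, 32]  (not all equal)
t=6: [55, 47, 56, 52, 60, 53]  (not all equal)
t=7: [88, 84, 89, 80, 88, 81]  (not all equal)
t=8: [31, 21, 32, 22, 35, 23]  (not all equal)
t=9: [42, 57, 42, 60, 44, 60]  (not all equal)
t=10: [78, 79, 78, 80, 76, 80]  (not all equal)
t=11: [38, 40, 38, 42, 38, 42]  (not all equal)
t=12: [76, 72, 76, 72, 78, 72]  (not all equal)
t=13: [52, 45, 52, 44, 51, 44]  (not all equal)
t=14: [84, 90, 84, 91, 84, 91]  (not all equal)
t=15: [19, 28, 19, 28, 18, 28]  (not all equal)
t=16: [51, 37, 51, 36, 51, 36]  (not all equal)
t=17: [71, 90, 71, 90, 70, 90]  (not all equal)
t=18: [22, 51, 22, 52, 22, 52]  (not all equal)
t=19: [86, 46, 86, 46, 86, 46]  (not all equal)
t=20: [80, 32, 80, 32, 80, 32]  (not all equal)
t=21: [57, 40, 57, 40, 57, 40]  (not all equal)
t=22: [76, 80, 76, 80, 76, 80]  (not all equal)
t=23: [38, 44, 38, 44, 38, 44]  (not all equal)
t=24: [81, 73, 81, 73, 81, 73]  (not all equal)
t=25: [49, 37, 49, 37, 49, 37]  (not all equal)
t=26: [72, 90, 72, 90, 72, 90]  (not all equal)
t=27: [22, 49, 22, 49, 22, 49]  (not all equal)
t=28: [87, 46, 87, 46, 87, 46]  (not all equal)
t=29: [80, 30, 80, 30, 80, 30]  (not all equal)
t=30: [55, 39, 55, 39, 55, 39]  (not all equal)
t=31: [75, 83, 75, 83, 75, 83]  (not all equal)
t=32: [33, 45, 33, 45, 33, 45]  (not all equal)
t=33: [82, 64, 82, 64, 82, 64]  (not all equal)
t=34: [64, 37, 64, 37, 64, 37]  (not all equal)
t=35: [69, 68, 69, 68, 69, 68]  (not all equal)
t=36: [59, 58, 59, 58, 59, 58]  (not all equal)
t=37: [78, 77, 78, 77, 78, 77]  (not all equal)
t=38: [42, 41, 42, 41, 42, 41]  (not all equal)
t=39: [77, 78, 77, 78, 77, 78]  (not all equal)
t=40: [41, 42, 41, 42, 41, 42]  (not all equal)
t=41: [78, 77, 78, 77, 78, 77]  (not all equal)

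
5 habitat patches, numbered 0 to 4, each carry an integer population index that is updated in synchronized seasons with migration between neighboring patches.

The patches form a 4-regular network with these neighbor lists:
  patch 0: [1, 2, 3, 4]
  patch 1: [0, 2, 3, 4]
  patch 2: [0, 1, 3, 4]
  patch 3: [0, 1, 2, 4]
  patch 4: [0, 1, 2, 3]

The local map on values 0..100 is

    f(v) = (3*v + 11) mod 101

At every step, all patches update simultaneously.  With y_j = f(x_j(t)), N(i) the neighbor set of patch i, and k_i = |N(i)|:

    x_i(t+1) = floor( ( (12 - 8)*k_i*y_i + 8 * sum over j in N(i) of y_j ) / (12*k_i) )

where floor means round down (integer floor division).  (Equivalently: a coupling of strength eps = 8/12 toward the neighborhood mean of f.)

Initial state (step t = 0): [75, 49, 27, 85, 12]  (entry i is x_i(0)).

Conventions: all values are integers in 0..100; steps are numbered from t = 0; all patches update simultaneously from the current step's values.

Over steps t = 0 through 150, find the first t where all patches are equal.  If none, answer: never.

Answer: 39
Key observation: Synchronization is absorbing here: once all patches are equal they stay equal, and step 39 is the first all-equal step.

Derivation:
t=0: [75, 49, 27, 85, 12]  (not all equal)
t=1: [54, 58, 64, 59, 56]  (not all equal)
t=2: [65, 67, 53, 68, 66]  (not all equal)
t=3: [17, 18, 28, 19, 18]  (not all equal)
t=4: [69, 70, 75, 70, 70]  (not all equal)
t=5: [20, 21, 23, 21, 21]  (not all equal)
t=6: [74, 74, 75, 74, 74]  (not all equal)
t=7: [31, 31, 32, 31, 31]  (not all equal)
t=8: [3, 3, 4, 3, 3]  (not all equal)
t=9: [20, 20, 21, 20, 20]  (not all equal)
t=10: [71, 71, 72, 71, 71]  (not all equal)
t=11: [22, 22, 23, 22, 22]  (not all equal)
t=12: [77, 77, 78, 77, 77]  (not all equal)
t=13: [40, 40, 41, 40, 40]  (not all equal)
t=14: [30, 30, 31, 30, 30]  (not all equal)
t=15: [0, 0, 1, 0, 0]  (not all equal)
t=16: [11, 11, 12, 11, 11]  (not all equal)
t=17: [44, 44, 45, 44, 44]  (not all equal)
t=18: [42, 42, 43, 42, 42]  (not all equal)
t=19: [36, 36, 37, 36, 36]  (not all equal)
t=20: [18, 18, 19, 18, 18]  (not all equal)
t=21: [65, 65, 66, 65, 65]  (not all equal)
t=22: [4, 4, 5, 4, 4]  (not all equal)
t=23: [23, 23, 24, 23, 23]  (not all equal)
t=24: [80, 80, 81, 80, 80]  (not all equal)
t=25: [49, 49, 50, 49, 49]  (not all equal)
t=26: [57, 57, 58, 57, 57]  (not all equal)
t=27: [81, 81, 82, 81, 81]  (not all equal)
t=28: [52, 52, 53, 52, 52]  (not all equal)
t=29: [66, 66, 67, 66, 66]  (not all equal)
t=30: [7, 7, 8, 7, 7]  (not all equal)
t=31: [32, 32, 33, 32, 32]  (not all equal)
t=32: [6, 6, 7, 6, 6]  (not all equal)
t=33: [29, 29, 30, 29, 29]  (not all equal)
t=34: [81, 81, 65, 81, 81]  (not all equal)
t=35: [44, 44, 36, 44, 44]  (not all equal)
t=36: [38, 38, 34, 38, 38]  (not all equal)
t=37: [22, 22, 20, 22, 22]  (not all equal)
t=38: [76, 76, 75, 76, 76]  (not all equal)
t=39: [36, 36, 36, 36, 36]  (all equal)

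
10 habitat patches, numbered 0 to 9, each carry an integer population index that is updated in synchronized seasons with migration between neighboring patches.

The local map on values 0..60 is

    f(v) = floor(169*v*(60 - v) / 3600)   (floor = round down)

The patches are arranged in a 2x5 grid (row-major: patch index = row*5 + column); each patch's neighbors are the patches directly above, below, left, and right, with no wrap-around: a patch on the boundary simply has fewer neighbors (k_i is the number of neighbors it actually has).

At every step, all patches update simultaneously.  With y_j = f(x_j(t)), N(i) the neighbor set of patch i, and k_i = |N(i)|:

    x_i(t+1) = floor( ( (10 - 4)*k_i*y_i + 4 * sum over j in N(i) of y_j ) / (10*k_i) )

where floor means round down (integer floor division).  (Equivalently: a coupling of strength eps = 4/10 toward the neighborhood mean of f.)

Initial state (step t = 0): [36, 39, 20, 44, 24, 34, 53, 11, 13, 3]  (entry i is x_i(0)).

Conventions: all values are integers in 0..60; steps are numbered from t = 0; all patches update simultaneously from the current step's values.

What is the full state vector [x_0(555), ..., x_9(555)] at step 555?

Answer: [38, 38, 38, 38, 38, 38, 38, 38, 38, 38]
Key observation: The state at step 4, [39, 39, 39, 39, 39, 39, 39, 39, 39, 39], reappears at step 6: the system is in a cycle of period 2 from step 4 on.  Therefore the state at step 555 equals the state at step 4 + ((555 - 4) mod 2) = 5, which is [38, 38, 38, 38, 38, 38, 38, 38, 38, 38].

Derivation:
t=0: [36, 39, 20, 44, 24, 34, 53, 11, 13, 3]
t=1: [39, 35, 35, 33, 32, 36, 24, 25, 25, 18]
t=2: [39, 40, 41, 41, 40, 39, 40, 40, 40, 37]
t=3: [37, 37, 36, 36, 37, 37, 37, 36, 37, 38]
t=4: [39, 39, 39, 39, 39, 39, 39, 39, 39, 39]
t=5: [38, 38, 38, 38, 38, 38, 38, 38, 38, 38]
t=6: [39, 39, 39, 39, 39, 39, 39, 39, 39, 39]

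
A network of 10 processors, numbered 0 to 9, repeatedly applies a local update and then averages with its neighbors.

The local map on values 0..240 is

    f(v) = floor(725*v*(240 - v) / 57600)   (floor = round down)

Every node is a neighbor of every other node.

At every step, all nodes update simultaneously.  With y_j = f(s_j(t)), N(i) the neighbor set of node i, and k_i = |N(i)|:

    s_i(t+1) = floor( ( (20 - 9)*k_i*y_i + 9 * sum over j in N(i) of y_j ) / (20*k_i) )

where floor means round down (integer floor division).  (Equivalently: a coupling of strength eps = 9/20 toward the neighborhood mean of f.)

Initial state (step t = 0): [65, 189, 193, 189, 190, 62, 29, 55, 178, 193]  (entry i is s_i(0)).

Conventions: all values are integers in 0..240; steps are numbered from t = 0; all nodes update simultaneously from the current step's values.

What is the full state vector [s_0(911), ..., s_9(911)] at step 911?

Answer: [144, 144, 144, 144, 144, 144, 144, 144, 144, 144]
Key observation: The state at step 10, [174, 174, 174, 174, 174, 174, 174, 174, 174, 174], reappears at step 12: the system is in a cycle of period 2 from step 10 on.  Therefore the state at step 911 equals the state at step 10 + ((911 - 10) mod 2) = 11, which is [144, 144, 144, 144, 144, 144, 144, 144, 144, 144].

Derivation:
t=0: [65, 189, 193, 189, 190, 62, 29, 55, 178, 193]
t=1: [132, 121, 117, 121, 120, 129, 99, 124, 129, 117]
t=2: [179, 180, 180, 180, 180, 180, 177, 180, 180, 180]
t=3: [136, 135, 135, 135, 135, 135, 137, 135, 135, 135]
t=4: [177, 177, 177, 177, 177, 177, 177, 177, 177, 177]
t=5: [140, 140, 140, 140, 140, 140, 140, 140, 140, 140]
t=6: [176, 176, 176, 176, 176, 176, 176, 176, 176, 176]
t=7: [141, 141, 141, 141, 141, 141, 141, 141, 141, 141]
t=8: [175, 175, 175, 175, 175, 175, 175, 175, 175, 175]
t=9: [143, 143, 143, 143, 143, 143, 143, 143, 143, 143]
t=10: [174, 174, 174, 174, 174, 174, 174, 174, 174, 174]
t=11: [144, 144, 144, 144, 144, 144, 144, 144, 144, 144]
t=12: [174, 174, 174, 174, 174, 174, 174, 174, 174, 174]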